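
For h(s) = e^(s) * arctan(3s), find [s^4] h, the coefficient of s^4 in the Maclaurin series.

Take the Cauchy product of the two expansions.
h(0) = 0
h′(0) = 3
h′′(0) = 6
h′′′(0) = -45
h^(4)(0) = -204
So c_4 = h^(4)(0)/4! = -17/2.

-17/2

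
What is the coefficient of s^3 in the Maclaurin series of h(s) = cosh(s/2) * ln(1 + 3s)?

75/8

Multiply the two series term by term and collect like powers.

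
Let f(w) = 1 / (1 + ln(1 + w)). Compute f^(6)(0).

Write 1/(1+u) = 1 - u + u^2 - u^3 + ... and substitute the series for u.
The coefficient of w^6 in the expansion is 3289/360, so f^(6)(0) = 6! * (3289/360) = 6578.

6578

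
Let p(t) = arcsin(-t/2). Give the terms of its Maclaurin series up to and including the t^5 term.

-3*t^5/1280 - t^3/48 - t/2

p(0) = 0
p′(0) = -1/2
p′′(0) = 0
p′′′(0) = -1/8
p^(4)(0) = 0
p^(5)(0) = -9/32
Dividing each by k! gives the coefficients c_0, ..., c_5.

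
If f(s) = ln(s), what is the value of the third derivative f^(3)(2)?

The coefficient of (s - 2)^3 in the expansion is 1/24, so f′′′(2) = 3! * (1/24) = 1/4.

1/4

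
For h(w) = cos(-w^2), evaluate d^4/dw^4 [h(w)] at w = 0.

The coefficient of w^4 in the expansion is -1/2, so h^(4)(0) = 4! * (-1/2) = -12.

-12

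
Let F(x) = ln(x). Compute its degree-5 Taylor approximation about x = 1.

(x - 1)^5/5 - (x - 1)^4/4 + (x - 1)^3/3 - (x - 1)^2/2 + (x - 1)

F(1) = 0
F′(1) = 1
F′′(1) = -1
F′′′(1) = 2
F^(4)(1) = -6
F^(5)(1) = 24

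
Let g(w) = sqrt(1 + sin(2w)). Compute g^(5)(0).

Substitute the inner expansion into the outer series and collect powers.
The coefficient of w^5 in the expansion is 1/120, so g^(5)(0) = 5! * (1/120) = 1.

1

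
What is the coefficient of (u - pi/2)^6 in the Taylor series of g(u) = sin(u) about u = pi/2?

g(pi/2) = 1
g′(pi/2) = 0
g′′(pi/2) = -1
g′′′(pi/2) = 0
g^(4)(pi/2) = 1
g^(5)(pi/2) = 0
g^(6)(pi/2) = -1
The Taylor polynomial is Σ g^(k)(pi/2)/k! · (u - pi/2)^k.

-1/720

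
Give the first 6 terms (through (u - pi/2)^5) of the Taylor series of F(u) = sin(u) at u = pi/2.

(u - pi/2)^4/24 - (u - pi/2)^2/2 + 1

[(u - pi/2)^0] = 1;  [(u - pi/2)^1] = 0;  [(u - pi/2)^2] = -1/2;  [(u - pi/2)^3] = 0;  [(u - pi/2)^4] = 1/24;  [(u - pi/2)^5] = 0.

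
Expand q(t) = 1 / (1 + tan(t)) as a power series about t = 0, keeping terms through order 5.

Write 1/(1+u) = 1 - u + u^2 - u^3 + ... and substitute the series for u.

-32*t^5/15 + 5*t^4/3 - 4*t^3/3 + t^2 - t + 1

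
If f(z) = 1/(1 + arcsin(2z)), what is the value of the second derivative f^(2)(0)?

Plug the Maclaurin series of the inner function into that of the outer and collect terms.
The coefficient of z^2 in the expansion is 4, so f′′(0) = 2! * (4) = 8.

8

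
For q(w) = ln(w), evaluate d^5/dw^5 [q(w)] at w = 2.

The coefficient of (w - 2)^5 in the expansion is 1/160, so q^(5)(2) = 5! * (1/160) = 3/4.

3/4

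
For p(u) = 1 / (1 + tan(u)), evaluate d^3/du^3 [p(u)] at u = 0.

Write 1/(1+u) = 1 - u + u^2 - u^3 + ... and substitute the series for u.
From the series, [u^3] p = -4/3; multiply by 3! = 6 to get -8.

-8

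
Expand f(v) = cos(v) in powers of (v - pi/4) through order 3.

Differentiate repeatedly and evaluate at the center.
f(pi/4) = sqrt(2)/2
f′(pi/4) = -sqrt(2)/2
f′′(pi/4) = -sqrt(2)/2
f′′′(pi/4) = sqrt(2)/2
Then c_k = f^(k)(pi/4)/k! gives each Taylor coefficient.

sqrt(2)*(v - pi/4)^3/12 - sqrt(2)*(v - pi/4)^2/4 - sqrt(2)*(v - pi/4)/2 + sqrt(2)/2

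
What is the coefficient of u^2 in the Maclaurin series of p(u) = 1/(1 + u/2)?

1/4

p(0) = 1
p′(0) = -1/2
p′′(0) = 1/2
The Taylor polynomial is Σ p^(k)(0)/k! · u^k.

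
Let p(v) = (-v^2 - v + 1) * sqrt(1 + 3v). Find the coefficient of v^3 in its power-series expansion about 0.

21/16

Distribute the polynomial across the series and collect like powers.
p(0) = 1
p′(0) = 1/2
p′′(0) = -29/4
p′′′(0) = 63/8
The Taylor polynomial is Σ p^(k)(0)/k! · v^k.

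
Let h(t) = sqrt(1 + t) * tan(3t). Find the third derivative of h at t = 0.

Multiply the two series term by term and collect like powers.
The coefficient of t^3 in the expansion is 69/8, so h′′′(0) = 3! * (69/8) = 207/4.

207/4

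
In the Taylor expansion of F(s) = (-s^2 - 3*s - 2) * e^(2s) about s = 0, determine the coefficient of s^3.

-32/3

Distribute the polynomial across the series and collect like powers.
F(0) = -2
F′(0) = -7
F′′(0) = -22
F′′′(0) = -64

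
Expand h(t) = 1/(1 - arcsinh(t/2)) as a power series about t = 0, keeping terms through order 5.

23*t^5/1280 + t^4/24 + 5*t^3/48 + t^2/4 + t/2 + 1

Let u equal the inner series; expand the outer function in u and truncate.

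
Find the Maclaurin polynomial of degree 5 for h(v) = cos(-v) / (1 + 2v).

-337*v^5/12 + 337*v^4/24 - 7*v^3 + 7*v^2/2 - 2*v + 1

Multiply the two series term by term and collect like powers.
h(0) = 1
h′(0) = -2
h′′(0) = 7
h′′′(0) = -42
h^(4)(0) = 337
h^(5)(0) = -3370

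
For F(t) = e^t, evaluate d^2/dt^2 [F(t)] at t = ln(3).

Compute the successive derivatives at the expansion point and divide by k!.
From the series, [(t - ln(3))^2] F = 3/2; multiply by 2! = 2 to get 3.

3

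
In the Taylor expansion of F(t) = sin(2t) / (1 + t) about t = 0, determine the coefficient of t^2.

-2

Write out both Maclaurin series and multiply, keeping only the needed powers.
F(0) = 0
F′(0) = 2
F′′(0) = -4
So c_2 = F′′(0)/2! = -2.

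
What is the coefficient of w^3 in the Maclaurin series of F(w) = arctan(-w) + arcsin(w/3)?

55/162

Add the two expansions coefficient-wise.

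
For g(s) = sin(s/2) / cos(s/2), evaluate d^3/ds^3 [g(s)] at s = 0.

1/4

Invert the denominator's series and multiply.
From the series, [s^3] g = 1/24; multiply by 3! = 6 to get 1/4.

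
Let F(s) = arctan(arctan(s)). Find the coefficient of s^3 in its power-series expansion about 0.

-2/3

Plug the Maclaurin series of the inner function into that of the outer and collect terms.
So c_3 = F′′′(0)/3! = -2/3.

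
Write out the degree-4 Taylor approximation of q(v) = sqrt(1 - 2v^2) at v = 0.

q(0) = 1
q′(0) = 0
q′′(0) = -2
q′′′(0) = 0
q^(4)(0) = -12

-v^4/2 - v^2 + 1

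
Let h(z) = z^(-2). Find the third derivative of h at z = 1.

The coefficient of (z - 1)^3 in the expansion is -4, so h′′′(1) = 3! * (-4) = -24.

-24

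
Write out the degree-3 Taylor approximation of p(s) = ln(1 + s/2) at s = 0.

s^3/24 - s^2/8 + s/2

[s^0] = 0;  [s^1] = 1/2;  [s^2] = -1/8;  [s^3] = 1/24.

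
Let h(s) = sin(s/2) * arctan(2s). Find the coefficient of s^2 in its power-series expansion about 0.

Take the Cauchy product of the two expansions.

1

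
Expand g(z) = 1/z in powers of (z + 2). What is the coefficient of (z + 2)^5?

Compute the successive derivatives at the expansion point and divide by k!.
[(z + 2)^0] = -1/2;  [(z + 2)^1] = -1/4;  [(z + 2)^2] = -1/8;  [(z + 2)^3] = -1/16;  [(z + 2)^4] = -1/32;  [(z + 2)^5] = -1/64.
So c_5 = g^(5)(-2)/5! = -1/64.

-1/64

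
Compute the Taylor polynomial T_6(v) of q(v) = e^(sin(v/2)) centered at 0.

-v^6/15360 - v^5/480 - v^4/128 + v^2/8 + v/2 + 1

Plug the Maclaurin series of the inner function into that of the outer and collect terms.
q(0) = 1
q′(0) = 1/2
q′′(0) = 1/4
q′′′(0) = 0
q^(4)(0) = -3/16
q^(5)(0) = -1/4
q^(6)(0) = -3/64
The Taylor polynomial is Σ q^(k)(0)/k! · v^k.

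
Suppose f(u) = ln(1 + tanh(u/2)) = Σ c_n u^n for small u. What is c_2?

-1/8

Let u equal the inner series; expand the outer function in u and truncate.
f(0) = 0
f′(0) = 1/2
f′′(0) = -1/4
The Taylor polynomial is Σ f^(k)(0)/k! · u^k.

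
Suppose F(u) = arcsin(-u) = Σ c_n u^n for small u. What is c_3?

-1/6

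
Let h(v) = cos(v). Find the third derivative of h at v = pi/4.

From the series, [(v - pi/4)^3] h = sqrt(2)/12; multiply by 3! = 6 to get sqrt(2)/2.

sqrt(2)/2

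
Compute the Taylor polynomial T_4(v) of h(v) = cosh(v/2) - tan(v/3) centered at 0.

Expand each term separately and add.

v^4/384 - v^3/81 + v^2/8 - v/3 + 1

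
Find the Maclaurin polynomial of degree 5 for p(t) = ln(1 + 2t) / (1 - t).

Write out both Maclaurin series and multiply, keeping only the needed powers.

76*t^5/15 - 4*t^4/3 + 8*t^3/3 + 2*t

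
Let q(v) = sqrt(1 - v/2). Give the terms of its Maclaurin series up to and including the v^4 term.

q(0) = 1
q′(0) = -1/4
q′′(0) = -1/16
q′′′(0) = -3/64
q^(4)(0) = -15/256
Then c_k = q^(k)(0)/k! gives each Taylor coefficient.

-5*v^4/2048 - v^3/128 - v^2/32 - v/4 + 1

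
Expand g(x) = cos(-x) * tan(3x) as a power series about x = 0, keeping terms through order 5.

Write out both Maclaurin series and multiply, keeping only the needed powers.
g(0) = 0
g′(0) = 3
g′′(0) = 0
g′′′(0) = 45
g^(4)(0) = 0
g^(5)(0) = 3363

1121*x^5/40 + 15*x^3/2 + 3*x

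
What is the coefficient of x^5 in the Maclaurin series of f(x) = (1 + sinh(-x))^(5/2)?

-145/768

Compose series: expand the inner function first, then feed it into the outer expansion.
[x^0] = 1;  [x^1] = -5/2;  [x^2] = 15/8;  [x^3] = -35/48;  [x^4] = 75/128;  [x^5] = -145/768.
So c_5 = f^(5)(0)/5! = -145/768.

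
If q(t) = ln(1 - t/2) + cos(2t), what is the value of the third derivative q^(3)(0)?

Expand each term separately and add.
The coefficient of t^3 in the expansion is -1/24, so q′′′(0) = 3! * (-1/24) = -1/4.

-1/4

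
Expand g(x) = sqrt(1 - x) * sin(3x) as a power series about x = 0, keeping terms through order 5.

1581*x^5/640 + 33*x^4/16 - 39*x^3/8 - 3*x^2/2 + 3*x

Multiply the two series term by term and collect like powers.
g(0) = 0
g′(0) = 3
g′′(0) = -3
g′′′(0) = -117/4
g^(4)(0) = 99/2
g^(5)(0) = 4743/16
Dividing each by k! gives the coefficients c_0, ..., c_5.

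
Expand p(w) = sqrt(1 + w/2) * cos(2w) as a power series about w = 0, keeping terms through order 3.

Expand each factor separately, then convolve coefficients.
p(0) = 1
p′(0) = 1/4
p′′(0) = -65/16
p′′′(0) = -189/64

-63*w^3/128 - 65*w^2/32 + w/4 + 1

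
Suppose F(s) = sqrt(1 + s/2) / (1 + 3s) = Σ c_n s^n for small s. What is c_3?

-3155/128

Multiply the two series term by term and collect like powers.
F(0) = 1
F′(0) = -11/4
F′′(0) = 263/16
F′′′(0) = -9465/64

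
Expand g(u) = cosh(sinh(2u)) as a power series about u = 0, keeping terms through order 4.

10*u^4/3 + 2*u^2 + 1

Plug the Maclaurin series of the inner function into that of the outer and collect terms.
g(0) = 1
g′(0) = 0
g′′(0) = 4
g′′′(0) = 0
g^(4)(0) = 80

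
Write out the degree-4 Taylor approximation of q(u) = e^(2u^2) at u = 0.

[u^0] = 1;  [u^1] = 0;  [u^2] = 2;  [u^3] = 0;  [u^4] = 2.

2*u^4 + 2*u^2 + 1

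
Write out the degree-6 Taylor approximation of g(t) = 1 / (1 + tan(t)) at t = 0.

Expand as Σ (-1)^k u^k with u equal to the inner function's series.
g(0) = 1
g′(0) = -1
g′′(0) = 2
g′′′(0) = -8
g^(4)(0) = 40
g^(5)(0) = -256
g^(6)(0) = 1952

122*t^6/45 - 32*t^5/15 + 5*t^4/3 - 4*t^3/3 + t^2 - t + 1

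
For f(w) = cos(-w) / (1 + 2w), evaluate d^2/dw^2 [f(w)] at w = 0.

Write out both Maclaurin series and multiply, keeping only the needed powers.
The coefficient of w^2 in the expansion is 7/2, so f′′(0) = 2! * (7/2) = 7.

7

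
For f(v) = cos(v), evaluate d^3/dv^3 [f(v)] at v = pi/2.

From the series, [(v - pi/2)^3] f = 1/6; multiply by 3! = 6 to get 1.

1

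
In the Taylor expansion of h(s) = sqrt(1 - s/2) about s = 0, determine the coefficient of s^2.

[s^0] = 1;  [s^1] = -1/4;  [s^2] = -1/32.

-1/32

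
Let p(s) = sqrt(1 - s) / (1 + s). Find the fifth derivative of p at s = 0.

-5475/32

Write out both Maclaurin series and multiply, keeping only the needed powers.
The coefficient of s^5 in the expansion is -365/256, so p^(5)(0) = 5! * (-365/256) = -5475/32.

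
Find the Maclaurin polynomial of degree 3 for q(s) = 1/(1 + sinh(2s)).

-28*s^3/3 + 4*s^2 - 2*s + 1

Plug the Maclaurin series of the inner function into that of the outer and collect terms.
[s^0] = 1;  [s^1] = -2;  [s^2] = 4;  [s^3] = -28/3.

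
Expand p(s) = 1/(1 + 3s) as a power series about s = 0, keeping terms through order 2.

9*s^2 - 3*s + 1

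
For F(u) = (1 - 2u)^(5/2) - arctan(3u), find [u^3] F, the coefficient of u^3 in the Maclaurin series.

Expand each term separately and add.
[u^0] = 1;  [u^1] = -8;  [u^2] = 15/2;  [u^3] = 13/2.
So c_3 = F′′′(0)/3! = 13/2.

13/2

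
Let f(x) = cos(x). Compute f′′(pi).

The coefficient of (x - pi)^2 in the expansion is 1/2, so f′′(pi) = 2! * (1/2) = 1.

1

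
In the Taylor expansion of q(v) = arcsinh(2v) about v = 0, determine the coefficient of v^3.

c_3 = q′′′(0)/3! = -4/3.

-4/3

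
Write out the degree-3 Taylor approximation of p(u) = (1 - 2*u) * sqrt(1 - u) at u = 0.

Multiply each power in the prefactor through the base expansion.
[u^0] = 1;  [u^1] = -5/2;  [u^2] = 7/8;  [u^3] = 3/16.

3*u^3/16 + 7*u^2/8 - 5*u/2 + 1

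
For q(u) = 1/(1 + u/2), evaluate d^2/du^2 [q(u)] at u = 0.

1/2

Compute the successive derivatives at the expansion point and divide by k!.
The coefficient of u^2 in the expansion is 1/4, so q′′(0) = 2! * (1/4) = 1/2.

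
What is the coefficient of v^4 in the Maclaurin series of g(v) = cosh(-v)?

1/24

[v^0] = 1;  [v^1] = 0;  [v^2] = 1/2;  [v^3] = 0;  [v^4] = 1/24.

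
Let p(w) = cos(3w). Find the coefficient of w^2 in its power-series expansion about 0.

-9/2

c_2 = p′′(0)/2! = -9/2.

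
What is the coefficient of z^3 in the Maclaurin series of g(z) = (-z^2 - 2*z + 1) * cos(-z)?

Distribute the polynomial across the series and collect like powers.
g(0) = 1
g′(0) = -2
g′′(0) = -3
g′′′(0) = 6
Then c_k = g^(k)(0)/k! gives each Taylor coefficient.

1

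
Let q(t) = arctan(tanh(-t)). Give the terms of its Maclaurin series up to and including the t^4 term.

2*t^3/3 - t

Plug the Maclaurin series of the inner function into that of the outer and collect terms.
q(0) = 0
q′(0) = -1
q′′(0) = 0
q′′′(0) = 4
q^(4)(0) = 0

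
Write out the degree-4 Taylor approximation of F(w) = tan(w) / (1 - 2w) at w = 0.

Take the Cauchy product of the two expansions.
[w^0] = 0;  [w^1] = 1;  [w^2] = 2;  [w^3] = 13/3;  [w^4] = 26/3.

26*w^4/3 + 13*w^3/3 + 2*w^2 + w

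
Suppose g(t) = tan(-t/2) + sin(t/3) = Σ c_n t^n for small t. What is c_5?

-241/58320

Add the two expansions coefficient-wise.
g(0) = 0
g′(0) = -1/6
g′′(0) = 0
g′′′(0) = -31/108
g^(4)(0) = 0
g^(5)(0) = -241/486
So c_5 = g^(5)(0)/5! = -241/58320.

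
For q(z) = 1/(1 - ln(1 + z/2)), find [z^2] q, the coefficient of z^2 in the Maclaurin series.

Compose series: expand the inner function first, then feed it into the outer expansion.
q(0) = 1
q′(0) = 1/2
q′′(0) = 1/4
Then c_k = q^(k)(0)/k! gives each Taylor coefficient.

1/8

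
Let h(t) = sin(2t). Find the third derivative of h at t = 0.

-8

Use the known series and substitute for the argument.
The coefficient of t^3 in the expansion is -4/3, so h′′′(0) = 3! * (-4/3) = -8.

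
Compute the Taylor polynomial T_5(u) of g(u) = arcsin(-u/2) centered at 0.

-3*u^5/1280 - u^3/48 - u/2

g(0) = 0
g′(0) = -1/2
g′′(0) = 0
g′′′(0) = -1/8
g^(4)(0) = 0
g^(5)(0) = -9/32
Then c_k = g^(k)(0)/k! gives each Taylor coefficient.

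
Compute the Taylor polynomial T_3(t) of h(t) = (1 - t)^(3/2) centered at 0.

t^3/16 + 3*t^2/8 - 3*t/2 + 1

[t^0] = 1;  [t^1] = -3/2;  [t^2] = 3/8;  [t^3] = 1/16.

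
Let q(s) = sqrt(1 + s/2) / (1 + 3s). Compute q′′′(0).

Take the Cauchy product of the two expansions.
The coefficient of s^3 in the expansion is -3155/128, so q′′′(0) = 3! * (-3155/128) = -9465/64.

-9465/64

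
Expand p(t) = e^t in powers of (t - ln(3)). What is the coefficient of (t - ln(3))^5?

p(ln(3)) = 3
p′(ln(3)) = 3
p′′(ln(3)) = 3
p′′′(ln(3)) = 3
p^(4)(ln(3)) = 3
p^(5)(ln(3)) = 3
So c_5 = p^(5)(ln(3))/5! = 1/40.

1/40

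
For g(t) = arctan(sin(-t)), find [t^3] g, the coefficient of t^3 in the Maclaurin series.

Let u equal the inner series; expand the outer function in u and truncate.
[t^0] = 0;  [t^1] = -1;  [t^2] = 0;  [t^3] = 1/2.
So c_3 = g′′′(0)/3! = 1/2.

1/2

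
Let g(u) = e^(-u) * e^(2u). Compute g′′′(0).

1

Write out both Maclaurin series and multiply, keeping only the needed powers.
The coefficient of u^3 in the expansion is 1/6, so g′′′(0) = 3! * (1/6) = 1.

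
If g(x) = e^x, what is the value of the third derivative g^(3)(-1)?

e^(-1)

From the series, [(x + 1)^3] g = e^(-1)/6; multiply by 3! = 6 to get e^(-1).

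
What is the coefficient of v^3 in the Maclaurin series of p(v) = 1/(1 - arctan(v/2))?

Substitute the inner expansion into the outer series and collect powers.
So c_3 = p′′′(0)/3! = 1/12.

1/12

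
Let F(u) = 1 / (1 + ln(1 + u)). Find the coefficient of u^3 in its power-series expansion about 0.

Expand as Σ (-1)^k u^k with u equal to the inner function's series.
[u^0] = 1;  [u^1] = -1;  [u^2] = 3/2;  [u^3] = -7/3.
So c_3 = F′′′(0)/3! = -7/3.

-7/3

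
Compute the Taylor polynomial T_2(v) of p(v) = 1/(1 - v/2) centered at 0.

Apply the Taylor formula c_k = f^(k)(a)/k!.
p(0) = 1
p′(0) = 1/2
p′′(0) = 1/2
Then c_k = p^(k)(0)/k! gives each Taylor coefficient.

v^2/4 + v/2 + 1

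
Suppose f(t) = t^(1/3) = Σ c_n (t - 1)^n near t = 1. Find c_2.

-1/9

f(1) = 1
f′(1) = 1/3
f′′(1) = -2/9
Dividing each by k! gives the coefficients c_0, ..., c_2.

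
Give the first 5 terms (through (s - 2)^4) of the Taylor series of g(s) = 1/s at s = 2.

g(2) = 1/2
g′(2) = -1/4
g′′(2) = 1/4
g′′′(2) = -3/8
g^(4)(2) = 3/4
Then c_k = g^(k)(2)/k! gives each Taylor coefficient.

(s - 2)^4/32 - (s - 2)^3/16 + (s - 2)^2/8 - (s - 2)/4 + 1/2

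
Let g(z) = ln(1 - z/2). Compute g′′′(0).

The coefficient of z^3 in the expansion is -1/24, so g′′′(0) = 3! * (-1/24) = -1/4.

-1/4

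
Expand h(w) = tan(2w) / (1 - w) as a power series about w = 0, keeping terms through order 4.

Multiply the two series term by term and collect like powers.
h(0) = 0
h′(0) = 2
h′′(0) = 4
h′′′(0) = 28
h^(4)(0) = 112

14*w^4/3 + 14*w^3/3 + 2*w^2 + 2*w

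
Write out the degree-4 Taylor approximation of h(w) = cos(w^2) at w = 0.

1 - w^4/2

h(0) = 1
h′(0) = 0
h′′(0) = 0
h′′′(0) = 0
h^(4)(0) = -12
The Taylor polynomial is Σ h^(k)(0)/k! · w^k.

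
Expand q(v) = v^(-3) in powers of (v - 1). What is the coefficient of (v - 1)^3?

Compute the successive derivatives at the expansion point and divide by k!.
q(1) = 1
q′(1) = -3
q′′(1) = 12
q′′′(1) = -60
Dividing each by k! gives the coefficients c_0, ..., c_3.

-10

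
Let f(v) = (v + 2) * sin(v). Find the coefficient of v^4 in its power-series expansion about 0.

Distribute the polynomial across the series and collect like powers.
f(0) = 0
f′(0) = 2
f′′(0) = 2
f′′′(0) = -2
f^(4)(0) = -4
Then c_k = f^(k)(0)/k! gives each Taylor coefficient.

-1/6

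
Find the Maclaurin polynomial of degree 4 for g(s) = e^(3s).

27*s^4/8 + 9*s^3/2 + 9*s^2/2 + 3*s + 1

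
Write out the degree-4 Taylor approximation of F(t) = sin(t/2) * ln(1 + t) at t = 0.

Write out both Maclaurin series and multiply, keeping only the needed powers.
F(0) = 0
F′(0) = 0
F′′(0) = 1
F′′′(0) = -3/2
F^(4)(0) = 7/2
Then c_k = F^(k)(0)/k! gives each Taylor coefficient.

7*t^4/48 - t^3/4 + t^2/2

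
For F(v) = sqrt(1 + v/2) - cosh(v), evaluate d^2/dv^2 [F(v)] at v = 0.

-17/16

Combine the two series term by term.
From the series, [v^2] F = -17/32; multiply by 2! = 2 to get -17/16.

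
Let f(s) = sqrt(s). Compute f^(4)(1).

The coefficient of (s - 1)^4 in the expansion is -5/128, so f^(4)(1) = 4! * (-5/128) = -15/16.

-15/16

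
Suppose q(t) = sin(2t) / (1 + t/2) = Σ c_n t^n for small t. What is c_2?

Expand each factor separately, then convolve coefficients.
q(0) = 0
q′(0) = 2
q′′(0) = -2
So c_2 = q′′(0)/2! = -1.

-1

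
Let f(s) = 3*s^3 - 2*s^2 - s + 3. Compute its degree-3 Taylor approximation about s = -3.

Compute the successive derivatives at the expansion point and divide by k!.
f(-3) = -93
f′(-3) = 92
f′′(-3) = -58
f′′′(-3) = 18

3*(s + 3)^3 - 29*(s + 3)^2 + 92*(s + 3) - 93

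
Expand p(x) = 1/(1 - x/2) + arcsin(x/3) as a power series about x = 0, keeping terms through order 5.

409*x^5/12960 + x^4/16 + 85*x^3/648 + x^2/4 + 5*x/6 + 1

Expand each term separately and add.
p(0) = 1
p′(0) = 5/6
p′′(0) = 1/2
p′′′(0) = 85/108
p^(4)(0) = 3/2
p^(5)(0) = 409/108
The Taylor polynomial is Σ p^(k)(0)/k! · x^k.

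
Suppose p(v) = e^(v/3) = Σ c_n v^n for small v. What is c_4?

Use the known series and substitute for the argument.

1/1944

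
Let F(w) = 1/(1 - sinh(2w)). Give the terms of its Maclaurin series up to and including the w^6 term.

Compose series: expand the inner function first, then feed it into the outer expansion.
F(0) = 1
F′(0) = 2
F′′(0) = 8
F′′′(0) = 56
F^(4)(0) = 512
F^(5)(0) = 5792
F^(6)(0) = 78848
Then c_k = F^(k)(0)/k! gives each Taylor coefficient.

4928*w^6/45 + 724*w^5/15 + 64*w^4/3 + 28*w^3/3 + 4*w^2 + 2*w + 1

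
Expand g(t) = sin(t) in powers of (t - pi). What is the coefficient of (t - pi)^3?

1/6

g(pi) = 0
g′(pi) = -1
g′′(pi) = 0
g′′′(pi) = 1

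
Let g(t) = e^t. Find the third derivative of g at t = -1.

e^(-1)

The coefficient of (t + 1)^3 in the expansion is e^(-1)/6, so g′′′(-1) = 3! * (e^(-1)/6) = e^(-1).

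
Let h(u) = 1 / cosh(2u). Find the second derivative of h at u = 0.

-4

Invert the denominator's series and multiply.
The coefficient of u^2 in the expansion is -2, so h′′(0) = 2! * (-2) = -4.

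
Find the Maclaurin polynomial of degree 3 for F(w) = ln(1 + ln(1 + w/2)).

7*w^3/48 - w^2/4 + w/2

Let u equal the inner series; expand the outer function in u and truncate.
F(0) = 0
F′(0) = 1/2
F′′(0) = -1/2
F′′′(0) = 7/8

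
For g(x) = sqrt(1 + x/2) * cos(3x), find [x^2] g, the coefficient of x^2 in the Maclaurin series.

-145/32

Take the Cauchy product of the two expansions.
g(0) = 1
g′(0) = 1/4
g′′(0) = -145/16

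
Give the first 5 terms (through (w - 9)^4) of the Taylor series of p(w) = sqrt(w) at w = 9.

p(9) = 3
p′(9) = 1/6
p′′(9) = -1/108
p′′′(9) = 1/648
p^(4)(9) = -5/11664

-5*(w - 9)^4/279936 + (w - 9)^3/3888 - (w - 9)^2/216 + (w - 9)/6 + 3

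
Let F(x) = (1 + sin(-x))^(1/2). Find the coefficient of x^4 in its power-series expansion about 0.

1/384

Substitute the inner expansion into the outer series and collect powers.
So c_4 = F^(4)(0)/4! = 1/384.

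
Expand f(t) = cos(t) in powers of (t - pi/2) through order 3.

f(pi/2) = 0
f′(pi/2) = -1
f′′(pi/2) = 0
f′′′(pi/2) = 1

(t - pi/2)^3/6 - (t - pi/2)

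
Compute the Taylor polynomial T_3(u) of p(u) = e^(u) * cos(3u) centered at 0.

Write out both Maclaurin series and multiply, keeping only the needed powers.

-13*u^3/3 - 4*u^2 + u + 1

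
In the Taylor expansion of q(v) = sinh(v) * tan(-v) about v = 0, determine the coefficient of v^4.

-1/2

Write out both Maclaurin series and multiply, keeping only the needed powers.
q(0) = 0
q′(0) = 0
q′′(0) = -2
q′′′(0) = 0
q^(4)(0) = -12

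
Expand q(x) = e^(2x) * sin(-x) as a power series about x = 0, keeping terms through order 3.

Take the Cauchy product of the two expansions.

-11*x^3/6 - 2*x^2 - x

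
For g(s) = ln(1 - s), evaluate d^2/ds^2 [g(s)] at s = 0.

From the series, [s^2] g = -1/2; multiply by 2! = 2 to get -1.

-1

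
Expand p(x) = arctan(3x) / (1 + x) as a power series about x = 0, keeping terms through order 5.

Take the Cauchy product of the two expansions.

213*x^5/5 + 6*x^4 - 6*x^3 - 3*x^2 + 3*x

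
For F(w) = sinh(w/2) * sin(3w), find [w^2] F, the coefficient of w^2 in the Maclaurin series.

3/2

Expand each factor separately, then convolve coefficients.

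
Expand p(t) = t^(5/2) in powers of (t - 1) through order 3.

p(1) = 1
p′(1) = 5/2
p′′(1) = 15/4
p′′′(1) = 15/8
Then c_k = p^(k)(1)/k! gives each Taylor coefficient.

5*(t - 1)^3/16 + 15*(t - 1)^2/8 + 5*(t - 1)/2 + 1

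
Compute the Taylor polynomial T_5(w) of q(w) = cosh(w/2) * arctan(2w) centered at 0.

Expand each factor separately, then convolve coefficients.
q(0) = 0
q′(0) = 2
q′′(0) = 0
q′′′(0) = -29/2
q^(4)(0) = 0
q^(5)(0) = 5829/8

1943*w^5/320 - 29*w^3/12 + 2*w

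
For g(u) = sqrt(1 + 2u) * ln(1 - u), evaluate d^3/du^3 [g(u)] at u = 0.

-2

Write out both Maclaurin series and multiply, keeping only the needed powers.
From the series, [u^3] g = -1/3; multiply by 3! = 6 to get -2.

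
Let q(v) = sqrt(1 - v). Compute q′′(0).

The coefficient of v^2 in the expansion is -1/8, so q′′(0) = 2! * (-1/8) = -1/4.

-1/4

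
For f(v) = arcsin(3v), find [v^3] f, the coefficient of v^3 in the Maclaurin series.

9/2

f(0) = 0
f′(0) = 3
f′′(0) = 0
f′′′(0) = 27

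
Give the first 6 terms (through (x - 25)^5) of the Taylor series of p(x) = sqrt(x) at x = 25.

Use the known series and substitute for the argument.
p(25) = 5
p′(25) = 1/10
p′′(25) = -1/500
p′′′(25) = 3/25000
p^(4)(25) = -3/250000
p^(5)(25) = 21/12500000

7*(x - 25)^5/500000000 - (x - 25)^4/2000000 + (x - 25)^3/50000 - (x - 25)^2/1000 + (x - 25)/10 + 5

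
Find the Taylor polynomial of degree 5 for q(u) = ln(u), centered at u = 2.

Apply the Taylor formula c_k = f^(k)(a)/k!.
q(2) = ln(2)
q′(2) = 1/2
q′′(2) = -1/4
q′′′(2) = 1/4
q^(4)(2) = -3/8
q^(5)(2) = 3/4
Dividing each by k! gives the coefficients c_0, ..., c_5.

(u - 2)^5/160 - (u - 2)^4/64 + (u - 2)^3/24 - (u - 2)^2/8 + (u - 2)/2 + ln(2)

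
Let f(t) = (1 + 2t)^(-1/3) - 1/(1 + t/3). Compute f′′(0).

Combine the two series term by term.
From the series, [t^2] f = 7/9; multiply by 2! = 2 to get 14/9.

14/9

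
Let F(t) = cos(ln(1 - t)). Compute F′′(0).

-1

Let u equal the inner series; expand the outer function in u and truncate.
The coefficient of t^2 in the expansion is -1/2, so F′′(0) = 2! * (-1/2) = -1.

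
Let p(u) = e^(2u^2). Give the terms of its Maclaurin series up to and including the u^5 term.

p(0) = 1
p′(0) = 0
p′′(0) = 4
p′′′(0) = 0
p^(4)(0) = 48
p^(5)(0) = 0

2*u^4 + 2*u^2 + 1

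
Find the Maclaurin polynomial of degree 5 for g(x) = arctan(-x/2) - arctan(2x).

Add the two expansions coefficient-wise.
g(0) = 0
g′(0) = -5/2
g′′(0) = 0
g′′′(0) = 65/4
g^(4)(0) = 0
g^(5)(0) = -3075/4
The Taylor polynomial is Σ g^(k)(0)/k! · x^k.

-205*x^5/32 + 65*x^3/24 - 5*x/2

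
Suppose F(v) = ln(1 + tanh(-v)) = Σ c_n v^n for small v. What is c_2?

Compose series: expand the inner function first, then feed it into the outer expansion.
[v^0] = 0;  [v^1] = -1;  [v^2] = -1/2.

-1/2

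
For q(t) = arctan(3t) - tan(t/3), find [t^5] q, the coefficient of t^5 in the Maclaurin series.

Add the two expansions coefficient-wise.
[t^0] = 0;  [t^1] = 8/3;  [t^2] = 0;  [t^3] = -730/81;  [t^4] = 0;  [t^5] = 35429/729.

35429/729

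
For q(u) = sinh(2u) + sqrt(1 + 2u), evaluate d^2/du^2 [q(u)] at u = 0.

Combine the two series term by term.
The coefficient of u^2 in the expansion is -1/2, so q′′(0) = 2! * (-1/2) = -1.

-1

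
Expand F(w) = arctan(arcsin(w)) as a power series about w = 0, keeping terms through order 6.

Compose series: expand the inner function first, then feed it into the outer expansion.
F(0) = 0
F′(0) = 1
F′′(0) = 0
F′′′(0) = -1
F^(4)(0) = 0
F^(5)(0) = 13
F^(6)(0) = 0

13*w^5/120 - w^3/6 + w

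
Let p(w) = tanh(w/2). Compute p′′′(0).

Differentiate repeatedly and evaluate at the center.
The coefficient of w^3 in the expansion is -1/24, so p′′′(0) = 3! * (-1/24) = -1/4.

-1/4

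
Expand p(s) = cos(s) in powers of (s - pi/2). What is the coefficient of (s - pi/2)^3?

1/6

p(pi/2) = 0
p′(pi/2) = -1
p′′(pi/2) = 0
p′′′(pi/2) = 1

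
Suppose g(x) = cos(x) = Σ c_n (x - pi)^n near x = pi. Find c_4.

-1/24

Apply the Taylor formula c_k = f^(k)(a)/k!.
g(pi) = -1
g′(pi) = 0
g′′(pi) = 1
g′′′(pi) = 0
g^(4)(pi) = -1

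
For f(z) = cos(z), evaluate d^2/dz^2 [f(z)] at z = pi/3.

From the series, [(z - pi/3)^2] f = -1/4; multiply by 2! = 2 to get -1/2.

-1/2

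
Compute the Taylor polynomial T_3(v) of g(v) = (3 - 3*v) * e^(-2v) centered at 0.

-10*v^3 + 12*v^2 - 9*v + 3

Multiply each power in the prefactor through the base expansion.
[v^0] = 3;  [v^1] = -9;  [v^2] = 12;  [v^3] = -10.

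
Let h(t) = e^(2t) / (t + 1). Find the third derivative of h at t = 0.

2

Multiply the numerator's expansion by the denominator's geometric series.
From the series, [t^3] h = 1/3; multiply by 3! = 6 to get 2.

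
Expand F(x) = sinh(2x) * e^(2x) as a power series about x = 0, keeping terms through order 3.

16*x^3/3 + 4*x^2 + 2*x

Write out both Maclaurin series and multiply, keeping only the needed powers.
F(0) = 0
F′(0) = 2
F′′(0) = 8
F′′′(0) = 32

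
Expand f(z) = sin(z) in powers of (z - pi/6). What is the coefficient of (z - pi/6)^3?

-sqrt(3)/12

f(pi/6) = 1/2
f′(pi/6) = sqrt(3)/2
f′′(pi/6) = -1/2
f′′′(pi/6) = -sqrt(3)/2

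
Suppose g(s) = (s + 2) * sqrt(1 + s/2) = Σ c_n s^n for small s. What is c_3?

-1/64

Multiply each power in the prefactor through the base expansion.
g(0) = 2
g′(0) = 3/2
g′′(0) = 3/8
g′′′(0) = -3/32
So c_3 = g′′′(0)/3! = -1/64.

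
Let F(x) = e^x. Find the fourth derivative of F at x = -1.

From the series, [(x + 1)^4] F = e^(-1)/24; multiply by 4! = 24 to get e^(-1).

e^(-1)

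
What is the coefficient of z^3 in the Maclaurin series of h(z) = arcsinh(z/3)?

-1/162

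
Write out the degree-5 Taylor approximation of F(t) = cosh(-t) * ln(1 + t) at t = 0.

Take the Cauchy product of the two expansions.
[t^0] = 0;  [t^1] = 1;  [t^2] = -1/2;  [t^3] = 5/6;  [t^4] = -1/2;  [t^5] = 49/120.

49*t^5/120 - t^4/2 + 5*t^3/6 - t^2/2 + t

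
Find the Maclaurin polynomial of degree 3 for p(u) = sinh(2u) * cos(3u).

Multiply the two series term by term and collect like powers.
[u^0] = 0;  [u^1] = 2;  [u^2] = 0;  [u^3] = -23/3.

-23*u^3/3 + 2*u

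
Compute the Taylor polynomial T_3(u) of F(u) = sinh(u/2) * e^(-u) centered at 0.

13*u^3/48 - u^2/2 + u/2

Take the Cauchy product of the two expansions.
[u^0] = 0;  [u^1] = 1/2;  [u^2] = -1/2;  [u^3] = 13/48.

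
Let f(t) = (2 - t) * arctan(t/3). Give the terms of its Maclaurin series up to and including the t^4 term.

Multiply each power in the prefactor through the base expansion.
[t^0] = 0;  [t^1] = 2/3;  [t^2] = -1/3;  [t^3] = -2/81;  [t^4] = 1/81.

t^4/81 - 2*t^3/81 - t^2/3 + 2*t/3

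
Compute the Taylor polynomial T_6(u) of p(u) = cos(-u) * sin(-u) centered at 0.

Expand each factor separately, then convolve coefficients.
[u^0] = 0;  [u^1] = -1;  [u^2] = 0;  [u^3] = 2/3;  [u^4] = 0;  [u^5] = -2/15;  [u^6] = 0.

-2*u^5/15 + 2*u^3/3 - u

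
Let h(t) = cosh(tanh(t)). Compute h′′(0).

1

Let u equal the inner series; expand the outer function in u and truncate.
The coefficient of t^2 in the expansion is 1/2, so h′′(0) = 2! * (1/2) = 1.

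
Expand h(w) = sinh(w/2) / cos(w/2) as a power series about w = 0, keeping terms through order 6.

3*w^5/320 + w^3/12 + w/2

Write the quotient as an unknown series and match coefficients against numerator = denominator · series.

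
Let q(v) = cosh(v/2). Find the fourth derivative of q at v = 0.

The coefficient of v^4 in the expansion is 1/384, so q^(4)(0) = 4! * (1/384) = 1/16.

1/16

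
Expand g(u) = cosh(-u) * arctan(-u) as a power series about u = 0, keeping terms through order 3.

Expand each factor separately, then convolve coefficients.
[u^0] = 0;  [u^1] = -1;  [u^2] = 0;  [u^3] = -1/6.

-u^3/6 - u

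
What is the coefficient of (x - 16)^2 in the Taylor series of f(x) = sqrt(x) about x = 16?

[(x - 16)^0] = 4;  [(x - 16)^1] = 1/8;  [(x - 16)^2] = -1/512.
So c_2 = f′′(16)/2! = -1/512.

-1/512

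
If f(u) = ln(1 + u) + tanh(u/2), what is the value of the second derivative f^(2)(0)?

-1

Expand each term separately and add.
The coefficient of u^2 in the expansion is -1/2, so f′′(0) = 2! * (-1/2) = -1.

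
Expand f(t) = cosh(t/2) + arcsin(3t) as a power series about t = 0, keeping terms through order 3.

Combine the two series term by term.
[t^0] = 1;  [t^1] = 3;  [t^2] = 1/8;  [t^3] = 9/2.

9*t^3/2 + t^2/8 + 3*t + 1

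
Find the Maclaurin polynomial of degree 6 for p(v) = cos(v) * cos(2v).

-73*v^6/144 + 41*v^4/24 - 5*v^2/2 + 1

Take the Cauchy product of the two expansions.
p(0) = 1
p′(0) = 0
p′′(0) = -5
p′′′(0) = 0
p^(4)(0) = 41
p^(5)(0) = 0
p^(6)(0) = -365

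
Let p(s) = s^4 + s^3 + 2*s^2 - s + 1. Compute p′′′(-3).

-66

From the series, [(s + 3)^3] p = -11; multiply by 3! = 6 to get -66.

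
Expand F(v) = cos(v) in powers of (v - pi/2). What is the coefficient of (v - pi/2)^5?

-1/120

Apply the Taylor formula c_k = f^(k)(a)/k!.
F(pi/2) = 0
F′(pi/2) = -1
F′′(pi/2) = 0
F′′′(pi/2) = 1
F^(4)(pi/2) = 0
F^(5)(pi/2) = -1
Dividing each by k! gives the coefficients c_0, ..., c_5.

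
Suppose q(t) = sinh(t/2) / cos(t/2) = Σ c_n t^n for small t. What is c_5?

3/320

Write the quotient as an unknown series and match coefficients against numerator = denominator · series.
So c_5 = q^(5)(0)/5! = 3/320.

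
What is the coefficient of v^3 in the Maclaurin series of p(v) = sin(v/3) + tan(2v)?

Expand each term separately and add.

431/162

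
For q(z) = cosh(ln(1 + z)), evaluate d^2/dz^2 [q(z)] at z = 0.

Let u equal the inner series; expand the outer function in u and truncate.
The coefficient of z^2 in the expansion is 1/2, so q′′(0) = 2! * (1/2) = 1.

1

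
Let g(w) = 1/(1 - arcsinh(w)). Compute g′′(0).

2

Plug the Maclaurin series of the inner function into that of the outer and collect terms.
The coefficient of w^2 in the expansion is 1, so g′′(0) = 2! * (1) = 2.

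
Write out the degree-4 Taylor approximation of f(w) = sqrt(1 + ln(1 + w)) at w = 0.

Substitute the inner expansion into the outer series and collect powers.

-143*w^4/384 + 17*w^3/48 - 3*w^2/8 + w/2 + 1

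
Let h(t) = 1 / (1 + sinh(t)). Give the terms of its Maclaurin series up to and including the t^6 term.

77*t^6/45 - 181*t^5/120 + 4*t^4/3 - 7*t^3/6 + t^2 - t + 1

Write 1/(1+u) = 1 - u + u^2 - u^3 + ... and substitute the series for u.
h(0) = 1
h′(0) = -1
h′′(0) = 2
h′′′(0) = -7
h^(4)(0) = 32
h^(5)(0) = -181
h^(6)(0) = 1232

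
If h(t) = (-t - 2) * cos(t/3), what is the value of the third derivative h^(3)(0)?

Distribute the polynomial across the series and collect like powers.
From the series, [t^3] h = 1/18; multiply by 3! = 6 to get 1/3.

1/3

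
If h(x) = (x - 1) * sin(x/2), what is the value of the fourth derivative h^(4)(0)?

-1/2

Multiply each power in the prefactor through the base expansion.
The coefficient of x^4 in the expansion is -1/48, so h^(4)(0) = 4! * (-1/48) = -1/2.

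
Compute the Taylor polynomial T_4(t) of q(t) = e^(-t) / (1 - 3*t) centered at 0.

1393*t^4/24 + 58*t^3/3 + 13*t^2/2 + 2*t + 1

Multiply the numerator's expansion by the denominator's geometric series.
q(0) = 1
q′(0) = 2
q′′(0) = 13
q′′′(0) = 116
q^(4)(0) = 1393
Dividing each by k! gives the coefficients c_0, ..., c_4.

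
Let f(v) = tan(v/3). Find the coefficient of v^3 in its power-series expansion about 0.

1/81

f(0) = 0
f′(0) = 1/3
f′′(0) = 0
f′′′(0) = 2/27
Then c_k = f^(k)(0)/k! gives each Taylor coefficient.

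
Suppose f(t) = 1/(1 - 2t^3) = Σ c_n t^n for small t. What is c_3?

2

Compute the successive derivatives at the expansion point and divide by k!.
f(0) = 1
f′(0) = 0
f′′(0) = 0
f′′′(0) = 12
Then c_k = f^(k)(0)/k! gives each Taylor coefficient.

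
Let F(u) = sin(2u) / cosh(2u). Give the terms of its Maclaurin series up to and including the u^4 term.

Invert the denominator's series and multiply.

-16*u^3/3 + 2*u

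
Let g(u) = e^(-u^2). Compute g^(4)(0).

12

Compute the successive derivatives at the expansion point and divide by k!.
The coefficient of u^4 in the expansion is 1/2, so g^(4)(0) = 4! * (1/2) = 12.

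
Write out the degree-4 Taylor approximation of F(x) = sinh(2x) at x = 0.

F(0) = 0
F′(0) = 2
F′′(0) = 0
F′′′(0) = 8
F^(4)(0) = 0

4*x^3/3 + 2*x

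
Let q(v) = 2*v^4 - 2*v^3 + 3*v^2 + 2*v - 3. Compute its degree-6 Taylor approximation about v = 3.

2*(v - 3)^4 + 22*(v - 3)^3 + 93*(v - 3)^2 + 182*(v - 3) + 138

Compute the successive derivatives at the expansion point and divide by k!.
[(v - 3)^0] = 138;  [(v - 3)^1] = 182;  [(v - 3)^2] = 93;  [(v - 3)^3] = 22;  [(v - 3)^4] = 2;  [(v - 3)^5] = 0;  [(v - 3)^6] = 0.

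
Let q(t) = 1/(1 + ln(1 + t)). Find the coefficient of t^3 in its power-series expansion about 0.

Let u equal the inner series; expand the outer function in u and truncate.
[t^0] = 1;  [t^1] = -1;  [t^2] = 3/2;  [t^3] = -7/3.
So c_3 = q′′′(0)/3! = -7/3.

-7/3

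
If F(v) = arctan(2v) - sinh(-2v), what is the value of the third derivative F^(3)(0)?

-8

Combine the two series term by term.
The coefficient of v^3 in the expansion is -4/3, so F′′′(0) = 3! * (-4/3) = -8.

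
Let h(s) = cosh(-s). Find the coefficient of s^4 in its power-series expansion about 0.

h(0) = 1
h′(0) = 0
h′′(0) = 1
h′′′(0) = 0
h^(4)(0) = 1
So c_4 = h^(4)(0)/4! = 1/24.

1/24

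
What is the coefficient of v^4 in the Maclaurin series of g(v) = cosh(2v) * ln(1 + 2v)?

Write out both Maclaurin series and multiply, keeping only the needed powers.
g(0) = 0
g′(0) = 2
g′′(0) = -4
g′′′(0) = 40
g^(4)(0) = -192

-8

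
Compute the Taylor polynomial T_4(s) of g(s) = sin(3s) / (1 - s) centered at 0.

-3*s^4/2 - 3*s^3/2 + 3*s^2 + 3*s

Multiply the two series term by term and collect like powers.
g(0) = 0
g′(0) = 3
g′′(0) = 6
g′′′(0) = -9
g^(4)(0) = -36
Dividing each by k! gives the coefficients c_0, ..., c_4.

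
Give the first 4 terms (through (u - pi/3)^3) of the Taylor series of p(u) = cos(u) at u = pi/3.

sqrt(3)*(u - pi/3)^3/12 - (u - pi/3)^2/4 - sqrt(3)*(u - pi/3)/2 + 1/2

[(u - pi/3)^0] = 1/2;  [(u - pi/3)^1] = -sqrt(3)/2;  [(u - pi/3)^2] = -1/4;  [(u - pi/3)^3] = sqrt(3)/12.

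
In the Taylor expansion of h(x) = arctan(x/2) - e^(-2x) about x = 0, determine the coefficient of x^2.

-2

Expand each term separately and add.
h(0) = -1
h′(0) = 5/2
h′′(0) = -4
So c_2 = h′′(0)/2! = -2.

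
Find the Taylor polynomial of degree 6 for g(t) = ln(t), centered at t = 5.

[(t - 5)^0] = ln(5);  [(t - 5)^1] = 1/5;  [(t - 5)^2] = -1/50;  [(t - 5)^3] = 1/375;  [(t - 5)^4] = -1/2500;  [(t - 5)^5] = 1/15625;  [(t - 5)^6] = -1/93750.

-(t - 5)^6/93750 + (t - 5)^5/15625 - (t - 5)^4/2500 + (t - 5)^3/375 - (t - 5)^2/50 + (t - 5)/5 + ln(5)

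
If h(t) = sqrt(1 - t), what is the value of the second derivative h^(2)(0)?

-1/4

The coefficient of t^2 in the expansion is -1/8, so h′′(0) = 2! * (-1/8) = -1/4.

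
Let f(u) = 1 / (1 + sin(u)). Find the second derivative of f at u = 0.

2

Expand as Σ (-1)^k u^k with u equal to the inner function's series.
From the series, [u^2] f = 1; multiply by 2! = 2 to get 2.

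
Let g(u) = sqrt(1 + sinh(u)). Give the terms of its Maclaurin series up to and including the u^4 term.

-31*u^4/384 + 7*u^3/48 - u^2/8 + u/2 + 1

Compose series: expand the inner function first, then feed it into the outer expansion.
g(0) = 1
g′(0) = 1/2
g′′(0) = -1/4
g′′′(0) = 7/8
g^(4)(0) = -31/16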